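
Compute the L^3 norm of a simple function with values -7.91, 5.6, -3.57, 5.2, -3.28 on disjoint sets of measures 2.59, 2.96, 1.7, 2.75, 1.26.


Step 1: Compute |f_i|^3 for each value:
  |-7.91|^3 = 494.913671
  |5.6|^3 = 175.616
  |-3.57|^3 = 45.499293
  |5.2|^3 = 140.608
  |-3.28|^3 = 35.287552
Step 2: Multiply by measures and sum:
  494.913671 * 2.59 = 1281.826408
  175.616 * 2.96 = 519.82336
  45.499293 * 1.7 = 77.348798
  140.608 * 2.75 = 386.672
  35.287552 * 1.26 = 44.462316
Sum = 1281.826408 + 519.82336 + 77.348798 + 386.672 + 44.462316 = 2310.132882
Step 3: Take the p-th root:
||f||_3 = (2310.132882)^(1/3) = 13.219418


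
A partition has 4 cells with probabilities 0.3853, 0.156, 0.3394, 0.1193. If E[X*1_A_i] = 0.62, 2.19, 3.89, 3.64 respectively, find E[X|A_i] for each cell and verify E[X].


For each cell A_i: E[X|A_i] = E[X*1_A_i] / P(A_i)
Step 1: E[X|A_1] = 0.62 / 0.3853 = 1.609136
Step 2: E[X|A_2] = 2.19 / 0.156 = 14.038462
Step 3: E[X|A_3] = 3.89 / 0.3394 = 11.461402
Step 4: E[X|A_4] = 3.64 / 0.1193 = 30.511316
Verification: E[X] = sum E[X*1_A_i] = 0.62 + 2.19 + 3.89 + 3.64 = 10.34


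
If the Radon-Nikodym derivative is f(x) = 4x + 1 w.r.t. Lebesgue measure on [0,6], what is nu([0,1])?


nu(A) = integral_A (dnu/dmu) dmu = integral_0^1 (4x + 1) dx
Step 1: Antiderivative F(x) = (4/2)x^2 + 1x
Step 2: F(1) = (4/2)*1^2 + 1*1 = 2 + 1 = 3
Step 3: F(0) = (4/2)*0^2 + 1*0 = 0.0 + 0 = 0.0
Step 4: nu([0,1]) = F(1) - F(0) = 3 - 0.0 = 3


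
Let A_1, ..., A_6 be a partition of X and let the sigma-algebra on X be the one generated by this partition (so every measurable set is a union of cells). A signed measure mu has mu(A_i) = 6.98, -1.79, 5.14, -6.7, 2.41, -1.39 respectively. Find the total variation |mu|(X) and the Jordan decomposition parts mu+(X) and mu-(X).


Step 1: Every measurable set is a union of atoms (the cells / points), so a Hahn decomposition is
  obtained by grouping atoms by sign: P = union of atoms with mu > 0, N = union of the remaining atoms.
  Atoms in P (indices): 1, 3, 5;  atoms in N (indices): 2, 4, 6
  Positive values: 6.98, 5.14, 2.41
  Negative values: -1.79, -6.7, -1.39
Step 2: mu+(X) = mu(P) = sum of positive atom values = 14.53
Step 3: mu-(X) = -mu(N) = sum of |negative atom values| = 9.88
Step 4: |mu|(X) = mu+(X) + mu-(X) = 14.53 + 9.88 = 24.41


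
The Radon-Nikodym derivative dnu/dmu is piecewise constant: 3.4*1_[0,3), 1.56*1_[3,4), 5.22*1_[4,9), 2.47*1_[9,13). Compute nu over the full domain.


Integrate each piece of the Radon-Nikodym derivative:
Step 1: integral_0^3 3.4 dx = 3.4*(3-0) = 3.4*3 = 10.2
Step 2: integral_3^4 1.56 dx = 1.56*(4-3) = 1.56*1 = 1.56
Step 3: integral_4^9 5.22 dx = 5.22*(9-4) = 5.22*5 = 26.1
Step 4: integral_9^13 2.47 dx = 2.47*(13-9) = 2.47*4 = 9.88
Total: 10.2 + 1.56 + 26.1 + 9.88 = 47.74


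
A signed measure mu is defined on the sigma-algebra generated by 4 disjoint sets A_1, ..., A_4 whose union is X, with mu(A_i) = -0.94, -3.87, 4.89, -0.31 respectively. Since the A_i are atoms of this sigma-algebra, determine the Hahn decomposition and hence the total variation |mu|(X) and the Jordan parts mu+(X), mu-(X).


Step 1: Every measurable set is a union of atoms (the cells / points), so a Hahn decomposition is
  obtained by grouping atoms by sign: P = union of atoms with mu > 0, N = union of the remaining atoms.
  Atoms in P (indices): 3;  atoms in N (indices): 1, 2, 4
  Positive values: 4.89
  Negative values: -0.94, -3.87, -0.31
Step 2: mu+(X) = mu(P) = sum of positive atom values = 4.89
Step 3: mu-(X) = -mu(N) = sum of |negative atom values| = 5.12
Step 4: |mu|(X) = mu+(X) + mu-(X) = 4.89 + 5.12 = 10.01


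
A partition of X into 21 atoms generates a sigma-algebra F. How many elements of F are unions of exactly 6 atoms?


Each element of F is a union of some subset of the 21 atoms.
Elements that are unions of exactly 6 atoms correspond to 6-element subsets of the 21 atoms.
Count = C(21, 6) = 21! / (6! * 15!) = 54264.


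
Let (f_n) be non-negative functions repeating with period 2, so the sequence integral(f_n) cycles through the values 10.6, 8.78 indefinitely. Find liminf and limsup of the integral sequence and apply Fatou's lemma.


The sequence (integral(f_n)) is periodic with period 2, repeating the values 10.6, 8.78 indefinitely.
Step 1: For a periodic sequence, every tail (a_m, a_(m+1), ...) contains all 2 period values infinitely often.
Step 2: Hence inf of every tail = min of the period values = min(10.6, 8.78) = 8.78.
        liminf_n integral(f_n) = sup over m of (inf of tail from m) = 8.78.
Step 3: Similarly sup of every tail = max of the period values = 10.6.
        limsup_n integral(f_n) = 10.6.
Step 4: Fatou's lemma: integral(liminf_n f_n) <= liminf_n integral(f_n) = 8.78.
        So the integral of the pointwise liminf is at most 8.78.


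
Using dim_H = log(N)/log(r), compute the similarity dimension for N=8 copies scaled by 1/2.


For a self-similar set with N copies scaled by 1/r:
dim_H = log(N)/log(r) = log(8)/log(2)
= 2.079442/0.693147
= 3


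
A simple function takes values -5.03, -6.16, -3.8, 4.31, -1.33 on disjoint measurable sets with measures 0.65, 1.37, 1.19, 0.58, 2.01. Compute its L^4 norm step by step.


Step 1: Compute |f_i|^4 for each value:
  |-5.03|^4 = 640.135541
  |-6.16|^4 = 1439.868559
  |-3.8|^4 = 208.5136
  |4.31|^4 = 345.071491
  |-1.33|^4 = 3.129007
Step 2: Multiply by measures and sum:
  640.135541 * 0.65 = 416.088102
  1439.868559 * 1.37 = 1972.619926
  208.5136 * 1.19 = 248.131184
  345.071491 * 0.58 = 200.141465
  3.129007 * 2.01 = 6.289304
Sum = 416.088102 + 1972.619926 + 248.131184 + 200.141465 + 6.289304 = 2843.269981
Step 3: Take the p-th root:
||f||_4 = (2843.269981)^(1/4) = 7.302213


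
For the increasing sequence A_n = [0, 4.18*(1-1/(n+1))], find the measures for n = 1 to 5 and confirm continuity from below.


By continuity of measure from below: if A_n increases to A, then m(A_n) -> m(A).
Here A = [0, 4.18], so m(A) = 4.18
Step 1: a_1 = 4.18*(1 - 1/2) = 2.09, m(A_1) = 2.09
Step 2: a_2 = 4.18*(1 - 1/3) = 2.7867, m(A_2) = 2.7867
Step 3: a_3 = 4.18*(1 - 1/4) = 3.135, m(A_3) = 3.135
Step 4: a_4 = 4.18*(1 - 1/5) = 3.344, m(A_4) = 3.344
Step 5: a_5 = 4.18*(1 - 1/6) = 3.4833, m(A_5) = 3.4833
Limit: m(A_n) -> m([0,4.18]) = 4.18


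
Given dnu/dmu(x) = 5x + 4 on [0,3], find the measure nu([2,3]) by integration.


nu(A) = integral_A (dnu/dmu) dmu = integral_2^3 (5x + 4) dx
Step 1: Antiderivative F(x) = (5/2)x^2 + 4x
Step 2: F(3) = (5/2)*3^2 + 4*3 = 22.5 + 12 = 34.5
Step 3: F(2) = (5/2)*2^2 + 4*2 = 10 + 8 = 18
Step 4: nu([2,3]) = F(3) - F(2) = 34.5 - 18 = 16.5


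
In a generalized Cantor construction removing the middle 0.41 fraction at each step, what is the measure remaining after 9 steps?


Step 1: At each step, fraction remaining = 1 - 0.41 = 0.59
Step 2: After 9 steps, measure = (0.59)^9
Result = 0.008663


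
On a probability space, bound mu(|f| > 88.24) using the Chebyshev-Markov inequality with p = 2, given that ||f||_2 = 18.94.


Chebyshev/Markov inequality: mu(|f| > eps) <= (||f||_p / eps)^p
Step 1: ||f||_2 / eps = 18.94 / 88.24 = 0.214642
Step 2: Raise to power p = 2:
  (0.214642)^2 = 0.046071
Step 3: Therefore mu(|f| > 88.24) <= 0.046071


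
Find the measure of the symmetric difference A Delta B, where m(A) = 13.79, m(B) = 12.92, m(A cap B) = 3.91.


m(A Delta B) = m(A) + m(B) - 2*m(A n B)
= 13.79 + 12.92 - 2*3.91
= 13.79 + 12.92 - 7.82
= 18.89


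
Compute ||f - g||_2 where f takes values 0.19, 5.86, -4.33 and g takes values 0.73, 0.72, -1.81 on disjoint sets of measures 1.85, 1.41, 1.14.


Step 1: Compute differences f_i - g_i:
  0.19 - 0.73 = -0.54
  5.86 - 0.72 = 5.14
  -4.33 - -1.81 = -2.52
Step 2: Compute |diff|^2 * measure for each set:
  |-0.54|^2 * 1.85 = 0.2916 * 1.85 = 0.53946
  |5.14|^2 * 1.41 = 26.4196 * 1.41 = 37.251636
  |-2.52|^2 * 1.14 = 6.3504 * 1.14 = 7.239456
Step 3: Sum = 45.030552
Step 4: ||f-g||_2 = (45.030552)^(1/2) = 6.710481


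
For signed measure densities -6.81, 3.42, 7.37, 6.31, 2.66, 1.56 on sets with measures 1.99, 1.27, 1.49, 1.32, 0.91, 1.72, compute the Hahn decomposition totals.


Step 1: Compute signed measure on each set:
  Set 1: -6.81 * 1.99 = -13.5519
  Set 2: 3.42 * 1.27 = 4.3434
  Set 3: 7.37 * 1.49 = 10.9813
  Set 4: 6.31 * 1.32 = 8.3292
  Set 5: 2.66 * 0.91 = 2.4206
  Set 6: 1.56 * 1.72 = 2.6832
Step 2: Total signed measure = (-13.5519) + (4.3434) + (10.9813) + (8.3292) + (2.4206) + (2.6832)
     = 15.2058
Step 3: Positive part mu+(X) = sum of positive contributions = 28.7577
Step 4: Negative part mu-(X) = |sum of negative contributions| = 13.5519


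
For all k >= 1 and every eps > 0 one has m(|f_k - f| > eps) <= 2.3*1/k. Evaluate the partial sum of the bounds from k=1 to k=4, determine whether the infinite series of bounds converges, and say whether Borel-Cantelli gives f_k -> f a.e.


Step 1: List the terms 2.3*1/k for k = 1 to 4:
  k=1: 2.3
  k=2: 1.15
  k=3: 0.766667
  k=4: 0.575
Step 2: Partial sum = 2.3 + 1.15 + 0.766667 + 0.575
     = 4.791667
Step 3: The full series sum_(k>=1) 2.3*1/k diverges (harmonic series, p = 1; a nonzero constant multiple of a divergent series diverges).
Step 4: The (first) Borel-Cantelli lemma requires a summable sequence of measures, so it does not apply here;
        from this bound alone no conclusion about a.e. convergence can be drawn (convergence in measure still
        gives an a.e.-convergent subsequence, but not a.e. convergence of the whole sequence).
Conclusion: series diverges; Borel-Cantelli is inconclusive about a.e. convergence of f_k.


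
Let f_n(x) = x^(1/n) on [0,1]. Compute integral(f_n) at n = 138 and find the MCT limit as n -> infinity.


At n = 138: f_138(x) = x^(1/138).
Step 1: integral(x^(1/138), 0, 1) = [x^(1/138+1) / (1/138+1)] from 0 to 1
     = 1 / (1/138 + 1) = 1 / ((138+1)/138) = 138/(138+1)
     = 138/139 = 0.992806
Step 2: As n -> infinity, f_n(x) = x^(1/n) -> 1 for x in (0,1], and f_n is increasing in n.
By MCT, lim_n integral(f_n) = integral(lim_n f_n) = integral(1, 0, 1) = 1.
Step 3: Verify convergence: 138/139 = 0.992806 -> 1


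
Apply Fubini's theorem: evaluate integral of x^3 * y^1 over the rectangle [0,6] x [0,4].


By Fubini's theorem, the double integral factors as a product of single integrals:
Step 1: integral_0^6 x^3 dx = [x^4/4] from 0 to 6
     = 6^4/4 = 324
Step 2: integral_0^4 y^1 dy = [y^2/2] from 0 to 4
     = 4^2/2 = 8
Step 3: Double integral = 324 * 8 = 2592


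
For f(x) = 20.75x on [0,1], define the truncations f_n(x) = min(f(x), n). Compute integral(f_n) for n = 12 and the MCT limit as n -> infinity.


f(x) = 20.75x on [0,1]; f_n(x) = min(20.75x, n). At n = 12:
Step 1: f(x) reaches 12 at x = 12/20.75 = 0.578313
Step 2: integral(f_12) = integral(20.75x, 0, 0.578313) + integral(12, 0.578313, 1)
       = 20.75*0.578313^2/2 + 12*(1 - 0.578313)
       = 3.46988 + 5.060241
       = 8.53012
Step 3: As n -> infinity, f_n increases to f, so by MCT integral(f_n) -> integral(f) = 20.75/2 = 10.375.
Convergence: integral(f_12) = 8.53012 -> 10.375 as n -> infinity


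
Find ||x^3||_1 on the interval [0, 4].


Step 1: ||f||_1 = (integral_0^4 |x^3|^1 dx)^(1/1)
     = (integral_0^4 x^3 dx)^(1/1)
Step 2: integral_0^4 x^3 dx = [x^4/(4)] from 0 to 4 = 4^4/4
     = 256/4 = 64
Step 3: ||f||_1 = (64)^(1/1) = 64


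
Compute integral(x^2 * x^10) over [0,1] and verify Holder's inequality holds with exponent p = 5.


Step 1: Exact integral of f*g = integral(x^12, 0, 1) = 1/13
     = 0.076923
Step 2: Holder bound with p=5, q=1.25:
  ||f||_p = (integral x^10 dx)^(1/5) = (1/11)^(1/5) = 0.619044
  ||g||_q = (integral x^12.5 dx)^(1/1.25) = (1/13.5)^(1/1.25) = 0.124662
Step 3: Holder bound = ||f||_p * ||g||_q = 0.619044 * 0.124662 = 0.077171
Verification: 0.076923 <= 0.077171 (Holder holds)


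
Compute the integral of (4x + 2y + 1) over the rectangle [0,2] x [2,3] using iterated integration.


By Fubini, integrate in x first, then y.
Step 1: Fix y, integrate over x in [0,2]:
  integral(4x + 2y + 1, x=0..2)
  = 4*(2^2 - 0^2)/2 + (2y + 1)*(2 - 0)
  = 8 + (2y + 1)*2
  = 8 + 4y + 2
  = 10 + 4y
Step 2: Integrate over y in [2,3]:
  integral(10 + 4y, y=2..3)
  = 10*1 + 4*(3^2 - 2^2)/2
  = 10 + 10
  = 20


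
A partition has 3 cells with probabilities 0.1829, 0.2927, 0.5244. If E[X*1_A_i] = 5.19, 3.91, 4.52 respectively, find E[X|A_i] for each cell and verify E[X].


For each cell A_i: E[X|A_i] = E[X*1_A_i] / P(A_i)
Step 1: E[X|A_1] = 5.19 / 0.1829 = 28.376162
Step 2: E[X|A_2] = 3.91 / 0.2927 = 13.358387
Step 3: E[X|A_3] = 4.52 / 0.5244 = 8.619375
Verification: E[X] = sum E[X*1_A_i] = 5.19 + 3.91 + 4.52 = 13.62


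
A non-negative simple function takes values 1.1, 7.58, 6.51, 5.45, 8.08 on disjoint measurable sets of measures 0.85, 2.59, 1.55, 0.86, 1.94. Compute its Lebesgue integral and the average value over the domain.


Step 1: Integral = sum(value_i * measure_i)
= 1.1*0.85 + 7.58*2.59 + 6.51*1.55 + 5.45*0.86 + 8.08*1.94
= 0.935 + 19.6322 + 10.0905 + 4.687 + 15.6752
= 51.0199
Step 2: Total measure of domain = 0.85 + 2.59 + 1.55 + 0.86 + 1.94 = 7.79
Step 3: Average value = 51.0199 / 7.79 = 6.549409


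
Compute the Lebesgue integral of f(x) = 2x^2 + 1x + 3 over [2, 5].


The Lebesgue integral of a Riemann-integrable function agrees with the Riemann integral.
Antiderivative F(x) = (2/3)x^3 + (1/2)x^2 + 3x
F(5) = (2/3)*5^3 + (1/2)*5^2 + 3*5
     = (2/3)*125 + (1/2)*25 + 3*5
     = 83.333333 + 12.5 + 15
     = 110.833333
F(2) = 13.333333
Integral = F(5) - F(2) = 110.833333 - 13.333333 = 97.5


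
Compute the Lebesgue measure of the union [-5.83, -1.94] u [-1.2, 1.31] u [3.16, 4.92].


For pairwise disjoint intervals, m(union) = sum of lengths.
= (-1.94 - -5.83) + (1.31 - -1.2) + (4.92 - 3.16)
= 3.89 + 2.51 + 1.76
= 8.16


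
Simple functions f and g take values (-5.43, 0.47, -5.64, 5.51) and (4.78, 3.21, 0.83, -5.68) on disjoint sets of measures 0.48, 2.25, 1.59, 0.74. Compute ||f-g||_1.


Step 1: Compute differences f_i - g_i:
  -5.43 - 4.78 = -10.21
  0.47 - 3.21 = -2.74
  -5.64 - 0.83 = -6.47
  5.51 - -5.68 = 11.19
Step 2: Compute |diff|^1 * measure for each set:
  |-10.21|^1 * 0.48 = 10.21 * 0.48 = 4.9008
  |-2.74|^1 * 2.25 = 2.74 * 2.25 = 6.165
  |-6.47|^1 * 1.59 = 6.47 * 1.59 = 10.2873
  |11.19|^1 * 0.74 = 11.19 * 0.74 = 8.2806
Step 3: Sum = 29.6337
Step 4: ||f-g||_1 = (29.6337)^(1/1) = 29.6337


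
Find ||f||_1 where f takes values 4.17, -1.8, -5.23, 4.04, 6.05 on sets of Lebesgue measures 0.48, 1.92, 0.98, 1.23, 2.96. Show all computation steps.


Step 1: Compute |f_i|^1 for each value:
  |4.17|^1 = 4.17
  |-1.8|^1 = 1.8
  |-5.23|^1 = 5.23
  |4.04|^1 = 4.04
  |6.05|^1 = 6.05
Step 2: Multiply by measures and sum:
  4.17 * 0.48 = 2.0016
  1.8 * 1.92 = 3.456
  5.23 * 0.98 = 5.1254
  4.04 * 1.23 = 4.9692
  6.05 * 2.96 = 17.908
Sum = 2.0016 + 3.456 + 5.1254 + 4.9692 + 17.908 = 33.4602
Step 3: Take the p-th root:
||f||_1 = (33.4602)^(1/1) = 33.4602


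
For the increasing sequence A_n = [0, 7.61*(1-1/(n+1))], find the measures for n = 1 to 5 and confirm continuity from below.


By continuity of measure from below: if A_n increases to A, then m(A_n) -> m(A).
Here A = [0, 7.61], so m(A) = 7.61
Step 1: a_1 = 7.61*(1 - 1/2) = 3.805, m(A_1) = 3.805
Step 2: a_2 = 7.61*(1 - 1/3) = 5.0733, m(A_2) = 5.0733
Step 3: a_3 = 7.61*(1 - 1/4) = 5.7075, m(A_3) = 5.7075
Step 4: a_4 = 7.61*(1 - 1/5) = 6.088, m(A_4) = 6.088
Step 5: a_5 = 7.61*(1 - 1/6) = 6.3417, m(A_5) = 6.3417
Limit: m(A_n) -> m([0,7.61]) = 7.61


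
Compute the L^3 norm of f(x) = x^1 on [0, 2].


Step 1: ||f||_3 = (integral_0^2 |x^1|^3 dx)^(1/3)
     = (integral_0^2 x^3 dx)^(1/3)
Step 2: integral_0^2 x^3 dx = [x^4/(4)] from 0 to 2 = 2^4/4
     = 16/4 = 4
Step 3: ||f||_3 = (4)^(1/3) = 1.587401


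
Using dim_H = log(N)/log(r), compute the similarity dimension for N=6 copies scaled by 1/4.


For a self-similar set with N copies scaled by 1/r:
dim_H = log(N)/log(r) = log(6)/log(4)
= 1.791759/1.386294
= 1.292481


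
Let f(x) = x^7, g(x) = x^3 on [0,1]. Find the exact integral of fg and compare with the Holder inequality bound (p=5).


Step 1: Exact integral of f*g = integral(x^10, 0, 1) = 1/11
     = 0.090909
Step 2: Holder bound with p=5, q=1.25:
  ||f||_p = (integral x^35 dx)^(1/5) = (1/36)^(1/5) = 0.488359
  ||g||_q = (integral x^3.75 dx)^(1/1.25) = (1/4.75)^(1/1.25) = 0.287505
Step 3: Holder bound = ||f||_p * ||g||_q = 0.488359 * 0.287505 = 0.140406
Verification: 0.090909 <= 0.140406 (Holder holds)


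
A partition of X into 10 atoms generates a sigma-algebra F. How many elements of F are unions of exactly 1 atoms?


Each element of F is a union of some subset of the 10 atoms.
Elements that are unions of exactly 1 atoms correspond to 1-element subsets of the 10 atoms.
Count = C(10, 1) = 10! / (1! * 9!) = 10.


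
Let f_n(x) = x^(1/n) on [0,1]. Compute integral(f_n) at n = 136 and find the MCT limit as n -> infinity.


At n = 136: f_136(x) = x^(1/136).
Step 1: integral(x^(1/136), 0, 1) = [x^(1/136+1) / (1/136+1)] from 0 to 1
     = 1 / (1/136 + 1) = 1 / ((136+1)/136) = 136/(136+1)
     = 136/137 = 0.992701
Step 2: As n -> infinity, f_n(x) = x^(1/n) -> 1 for x in (0,1], and f_n is increasing in n.
By MCT, lim_n integral(f_n) = integral(lim_n f_n) = integral(1, 0, 1) = 1.
Step 3: Verify convergence: 136/137 = 0.992701 -> 1


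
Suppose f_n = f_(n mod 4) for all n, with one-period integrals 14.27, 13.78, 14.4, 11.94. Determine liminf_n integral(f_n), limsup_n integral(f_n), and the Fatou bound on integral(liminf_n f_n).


The sequence (integral(f_n)) is periodic with period 4, repeating the values 14.27, 13.78, 14.4, 11.94 indefinitely.
Step 1: For a periodic sequence, every tail (a_m, a_(m+1), ...) contains all 4 period values infinitely often.
Step 2: Hence inf of every tail = min of the period values = min(14.27, 13.78, 14.4, 11.94) = 11.94.
        liminf_n integral(f_n) = sup over m of (inf of tail from m) = 11.94.
Step 3: Similarly sup of every tail = max of the period values = 14.4.
        limsup_n integral(f_n) = 14.4.
Step 4: Fatou's lemma: integral(liminf_n f_n) <= liminf_n integral(f_n) = 11.94.
        So the integral of the pointwise liminf is at most 11.94.


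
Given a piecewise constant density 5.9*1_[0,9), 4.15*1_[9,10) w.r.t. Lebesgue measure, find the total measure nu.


Integrate each piece of the Radon-Nikodym derivative:
Step 1: integral_0^9 5.9 dx = 5.9*(9-0) = 5.9*9 = 53.1
Step 2: integral_9^10 4.15 dx = 4.15*(10-9) = 4.15*1 = 4.15
Total: 53.1 + 4.15 = 57.25


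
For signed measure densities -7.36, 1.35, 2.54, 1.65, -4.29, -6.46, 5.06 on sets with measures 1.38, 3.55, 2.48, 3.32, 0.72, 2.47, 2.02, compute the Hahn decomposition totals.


Step 1: Compute signed measure on each set:
  Set 1: -7.36 * 1.38 = -10.1568
  Set 2: 1.35 * 3.55 = 4.7925
  Set 3: 2.54 * 2.48 = 6.2992
  Set 4: 1.65 * 3.32 = 5.478
  Set 5: -4.29 * 0.72 = -3.0888
  Set 6: -6.46 * 2.47 = -15.9562
  Set 7: 5.06 * 2.02 = 10.2212
Step 2: Total signed measure = (-10.1568) + (4.7925) + (6.2992) + (5.478) + (-3.0888) + (-15.9562) + (10.2212)
     = -2.4109
Step 3: Positive part mu+(X) = sum of positive contributions = 26.7909
Step 4: Negative part mu-(X) = |sum of negative contributions| = 29.2018


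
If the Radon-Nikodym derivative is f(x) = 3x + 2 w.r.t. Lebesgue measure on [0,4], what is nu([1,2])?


nu(A) = integral_A (dnu/dmu) dmu = integral_1^2 (3x + 2) dx
Step 1: Antiderivative F(x) = (3/2)x^2 + 2x
Step 2: F(2) = (3/2)*2^2 + 2*2 = 6 + 4 = 10
Step 3: F(1) = (3/2)*1^2 + 2*1 = 1.5 + 2 = 3.5
Step 4: nu([1,2]) = F(2) - F(1) = 10 - 3.5 = 6.5


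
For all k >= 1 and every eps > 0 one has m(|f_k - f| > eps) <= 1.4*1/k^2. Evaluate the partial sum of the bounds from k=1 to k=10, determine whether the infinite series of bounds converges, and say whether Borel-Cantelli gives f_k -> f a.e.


Step 1: List the terms 1.4*1/k^2 for k = 1 to 10:
  k=1: 1.4
  k=2: 0.35
  k=3: 0.155556
  k=4: 0.0875
  k=5: 0.056
  k=6: 0.038889
  k=7: 0.028571
  k=8: 0.021875
  k=9: 0.017284
  k=10: 0.014
Step 2: Partial sum = 1.4 + 0.35 + 0.155556 + 0.0875 + 0.056 + 0.038889 + 0.028571 + 0.021875 + 0.017284 + 0.014
     = 2.169675
Step 3: The full series sum_(k>=1) 1.4*1/k^2 converges (p-series with p = 2 > 1; a constant multiple of a convergent series converges).
Step 4: Fix eps > 0. Since sum_k m(|f_k - f| > eps) < infinity, the Borel-Cantelli lemma gives
        m(limsup_k {|f_k - f| > eps}) = 0, i.e. for a.e. x, |f_k(x) - f(x)| <= eps for all large k.
        Applying this with eps = 1/j for j = 1, 2, ... and intersecting the countably many full-measure sets,
        for a.e. x we get limsup_k |f_k(x) - f(x)| <= 1/j for every j, hence f_k -> f almost everywhere.
Conclusion: series converges; Borel-Cantelli yields f_k -> f a.e.


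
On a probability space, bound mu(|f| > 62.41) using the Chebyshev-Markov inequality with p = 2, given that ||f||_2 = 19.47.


Chebyshev/Markov inequality: mu(|f| > eps) <= (||f||_p / eps)^p
Step 1: ||f||_2 / eps = 19.47 / 62.41 = 0.311969
Step 2: Raise to power p = 2:
  (0.311969)^2 = 0.097325
Step 3: Therefore mu(|f| > 62.41) <= 0.097325


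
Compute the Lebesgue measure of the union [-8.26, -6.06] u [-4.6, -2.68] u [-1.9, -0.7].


For pairwise disjoint intervals, m(union) = sum of lengths.
= (-6.06 - -8.26) + (-2.68 - -4.6) + (-0.7 - -1.9)
= 2.2 + 1.92 + 1.2
= 5.32


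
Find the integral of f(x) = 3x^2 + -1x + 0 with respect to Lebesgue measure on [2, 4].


The Lebesgue integral of a Riemann-integrable function agrees with the Riemann integral.
Antiderivative F(x) = (3/3)x^3 + (-1/2)x^2 + 0x
F(4) = (3/3)*4^3 + (-1/2)*4^2 + 0*4
     = (3/3)*64 + (-1/2)*16 + 0*4
     = 64 + -8 + 0
     = 56
F(2) = 6
Integral = F(4) - F(2) = 56 - 6 = 50


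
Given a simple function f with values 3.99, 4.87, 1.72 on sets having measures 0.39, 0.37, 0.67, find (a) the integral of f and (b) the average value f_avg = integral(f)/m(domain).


Step 1: Integral = sum(value_i * measure_i)
= 3.99*0.39 + 4.87*0.37 + 1.72*0.67
= 1.5561 + 1.8019 + 1.1524
= 4.5104
Step 2: Total measure of domain = 0.39 + 0.37 + 0.67 = 1.43
Step 3: Average value = 4.5104 / 1.43 = 3.154126


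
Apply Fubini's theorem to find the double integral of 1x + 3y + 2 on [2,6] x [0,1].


By Fubini, integrate in x first, then y.
Step 1: Fix y, integrate over x in [2,6]:
  integral(1x + 3y + 2, x=2..6)
  = 1*(6^2 - 2^2)/2 + (3y + 2)*(6 - 2)
  = 16 + (3y + 2)*4
  = 16 + 12y + 8
  = 24 + 12y
Step 2: Integrate over y in [0,1]:
  integral(24 + 12y, y=0..1)
  = 24*1 + 12*(1^2 - 0^2)/2
  = 24 + 6
  = 30


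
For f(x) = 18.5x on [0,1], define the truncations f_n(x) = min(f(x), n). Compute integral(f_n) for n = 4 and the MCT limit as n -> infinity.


f(x) = 18.5x on [0,1]; f_n(x) = min(18.5x, n). At n = 4:
Step 1: f(x) reaches 4 at x = 4/18.5 = 0.216216
Step 2: integral(f_4) = integral(18.5x, 0, 0.216216) + integral(4, 0.216216, 1)
       = 18.5*0.216216^2/2 + 4*(1 - 0.216216)
       = 0.432432 + 3.135135
       = 3.567568
Step 3: As n -> infinity, f_n increases to f, so by MCT integral(f_n) -> integral(f) = 18.5/2 = 9.25.
Convergence: integral(f_4) = 3.567568 -> 9.25 as n -> infinity


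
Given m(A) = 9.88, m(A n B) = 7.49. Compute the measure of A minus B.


m(A \ B) = m(A) - m(A n B)
= 9.88 - 7.49
= 2.39


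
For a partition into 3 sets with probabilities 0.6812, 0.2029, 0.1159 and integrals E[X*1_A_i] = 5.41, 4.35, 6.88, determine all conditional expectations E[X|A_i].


For each cell A_i: E[X|A_i] = E[X*1_A_i] / P(A_i)
Step 1: E[X|A_1] = 5.41 / 0.6812 = 7.941867
Step 2: E[X|A_2] = 4.35 / 0.2029 = 21.439133
Step 3: E[X|A_3] = 6.88 / 0.1159 = 59.361519
Verification: E[X] = sum E[X*1_A_i] = 5.41 + 4.35 + 6.88 = 16.64


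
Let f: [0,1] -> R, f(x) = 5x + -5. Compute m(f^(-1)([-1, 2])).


f^(-1)([-1, 2]) = {x : -1 <= 5x + -5 <= 2}
Solving: (-1 - -5)/5 <= x <= (2 - -5)/5
= [0.8, 1.4]
Intersecting with [0,1]: [0.8, 1]
Measure = 1 - 0.8 = 0.2


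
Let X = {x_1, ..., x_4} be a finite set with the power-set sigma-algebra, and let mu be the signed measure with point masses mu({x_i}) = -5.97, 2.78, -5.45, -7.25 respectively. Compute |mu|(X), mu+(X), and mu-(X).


Step 1: Every measurable set is a union of atoms (the cells / points), so a Hahn decomposition is
  obtained by grouping atoms by sign: P = union of atoms with mu > 0, N = union of the remaining atoms.
  Atoms in P (indices): 2;  atoms in N (indices): 1, 3, 4
  Positive values: 2.78
  Negative values: -5.97, -5.45, -7.25
Step 2: mu+(X) = mu(P) = sum of positive atom values = 2.78
Step 3: mu-(X) = -mu(N) = sum of |negative atom values| = 18.67
Step 4: |mu|(X) = mu+(X) + mu-(X) = 2.78 + 18.67 = 21.45


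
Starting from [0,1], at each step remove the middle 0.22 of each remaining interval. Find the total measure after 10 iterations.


Step 1: At each step, fraction remaining = 1 - 0.22 = 0.78
Step 2: After 10 steps, measure = (0.78)^10
Result = 0.083358


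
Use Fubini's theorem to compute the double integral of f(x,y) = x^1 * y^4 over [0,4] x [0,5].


By Fubini's theorem, the double integral factors as a product of single integrals:
Step 1: integral_0^4 x^1 dx = [x^2/2] from 0 to 4
     = 4^2/2 = 8
Step 2: integral_0^5 y^4 dy = [y^5/5] from 0 to 5
     = 5^5/5 = 625
Step 3: Double integral = 8 * 625 = 5000


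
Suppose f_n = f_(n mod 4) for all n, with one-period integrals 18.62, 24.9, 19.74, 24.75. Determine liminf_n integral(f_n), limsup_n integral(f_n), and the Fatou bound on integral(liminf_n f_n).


The sequence (integral(f_n)) is periodic with period 4, repeating the values 18.62, 24.9, 19.74, 24.75 indefinitely.
Step 1: For a periodic sequence, every tail (a_m, a_(m+1), ...) contains all 4 period values infinitely often.
Step 2: Hence inf of every tail = min of the period values = min(18.62, 24.9, 19.74, 24.75) = 18.62.
        liminf_n integral(f_n) = sup over m of (inf of tail from m) = 18.62.
Step 3: Similarly sup of every tail = max of the period values = 24.9.
        limsup_n integral(f_n) = 24.9.
Step 4: Fatou's lemma: integral(liminf_n f_n) <= liminf_n integral(f_n) = 18.62.
        So the integral of the pointwise liminf is at most 18.62.


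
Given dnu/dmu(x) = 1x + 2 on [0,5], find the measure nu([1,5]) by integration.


nu(A) = integral_A (dnu/dmu) dmu = integral_1^5 (1x + 2) dx
Step 1: Antiderivative F(x) = (1/2)x^2 + 2x
Step 2: F(5) = (1/2)*5^2 + 2*5 = 12.5 + 10 = 22.5
Step 3: F(1) = (1/2)*1^2 + 2*1 = 0.5 + 2 = 2.5
Step 4: nu([1,5]) = F(5) - F(1) = 22.5 - 2.5 = 20


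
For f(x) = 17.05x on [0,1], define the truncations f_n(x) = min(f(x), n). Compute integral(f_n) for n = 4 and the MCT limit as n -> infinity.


f(x) = 17.05x on [0,1]; f_n(x) = min(17.05x, n). At n = 4:
Step 1: f(x) reaches 4 at x = 4/17.05 = 0.234604
Step 2: integral(f_4) = integral(17.05x, 0, 0.234604) + integral(4, 0.234604, 1)
       = 17.05*0.234604^2/2 + 4*(1 - 0.234604)
       = 0.469208 + 3.061584
       = 3.530792
Step 3: As n -> infinity, f_n increases to f, so by MCT integral(f_n) -> integral(f) = 17.05/2 = 8.525.
Convergence: integral(f_4) = 3.530792 -> 8.525 as n -> infinity


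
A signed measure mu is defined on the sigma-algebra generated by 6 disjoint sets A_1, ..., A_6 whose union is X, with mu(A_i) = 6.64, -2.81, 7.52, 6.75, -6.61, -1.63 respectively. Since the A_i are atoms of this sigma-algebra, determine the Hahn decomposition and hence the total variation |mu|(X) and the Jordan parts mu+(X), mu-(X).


Step 1: Every measurable set is a union of atoms (the cells / points), so a Hahn decomposition is
  obtained by grouping atoms by sign: P = union of atoms with mu > 0, N = union of the remaining atoms.
  Atoms in P (indices): 1, 3, 4;  atoms in N (indices): 2, 5, 6
  Positive values: 6.64, 7.52, 6.75
  Negative values: -2.81, -6.61, -1.63
Step 2: mu+(X) = mu(P) = sum of positive atom values = 20.91
Step 3: mu-(X) = -mu(N) = sum of |negative atom values| = 11.05
Step 4: |mu|(X) = mu+(X) + mu-(X) = 20.91 + 11.05 = 31.96


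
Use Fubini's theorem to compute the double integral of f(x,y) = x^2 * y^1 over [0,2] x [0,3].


By Fubini's theorem, the double integral factors as a product of single integrals:
Step 1: integral_0^2 x^2 dx = [x^3/3] from 0 to 2
     = 2^3/3 = 2.666667
Step 2: integral_0^3 y^1 dy = [y^2/2] from 0 to 3
     = 3^2/2 = 4.5
Step 3: Double integral = 2.666667 * 4.5 = 12


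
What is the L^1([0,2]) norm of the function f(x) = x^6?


Step 1: ||f||_1 = (integral_0^2 |x^6|^1 dx)^(1/1)
     = (integral_0^2 x^6 dx)^(1/1)
Step 2: integral_0^2 x^6 dx = [x^7/(7)] from 0 to 2 = 2^7/7
     = 128/7 = 18.285714
Step 3: ||f||_1 = (18.285714)^(1/1) = 18.285714


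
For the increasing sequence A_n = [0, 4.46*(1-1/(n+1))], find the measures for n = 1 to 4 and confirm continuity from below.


By continuity of measure from below: if A_n increases to A, then m(A_n) -> m(A).
Here A = [0, 4.46], so m(A) = 4.46
Step 1: a_1 = 4.46*(1 - 1/2) = 2.23, m(A_1) = 2.23
Step 2: a_2 = 4.46*(1 - 1/3) = 2.9733, m(A_2) = 2.9733
Step 3: a_3 = 4.46*(1 - 1/4) = 3.345, m(A_3) = 3.345
Step 4: a_4 = 4.46*(1 - 1/5) = 3.568, m(A_4) = 3.568
Limit: m(A_n) -> m([0,4.46]) = 4.46


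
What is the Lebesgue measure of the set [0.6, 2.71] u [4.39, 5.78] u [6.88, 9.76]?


For pairwise disjoint intervals, m(union) = sum of lengths.
= (2.71 - 0.6) + (5.78 - 4.39) + (9.76 - 6.88)
= 2.11 + 1.39 + 2.88
= 6.38


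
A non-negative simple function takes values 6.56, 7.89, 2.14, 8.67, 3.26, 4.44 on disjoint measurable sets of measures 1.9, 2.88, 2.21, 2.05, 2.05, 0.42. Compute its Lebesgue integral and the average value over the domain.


Step 1: Integral = sum(value_i * measure_i)
= 6.56*1.9 + 7.89*2.88 + 2.14*2.21 + 8.67*2.05 + 3.26*2.05 + 4.44*0.42
= 12.464 + 22.7232 + 4.7294 + 17.7735 + 6.683 + 1.8648
= 66.2379
Step 2: Total measure of domain = 1.9 + 2.88 + 2.21 + 2.05 + 2.05 + 0.42 = 11.51
Step 3: Average value = 66.2379 / 11.51 = 5.754813


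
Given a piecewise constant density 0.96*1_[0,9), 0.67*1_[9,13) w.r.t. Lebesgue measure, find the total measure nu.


Integrate each piece of the Radon-Nikodym derivative:
Step 1: integral_0^9 0.96 dx = 0.96*(9-0) = 0.96*9 = 8.64
Step 2: integral_9^13 0.67 dx = 0.67*(13-9) = 0.67*4 = 2.68
Total: 8.64 + 2.68 = 11.32


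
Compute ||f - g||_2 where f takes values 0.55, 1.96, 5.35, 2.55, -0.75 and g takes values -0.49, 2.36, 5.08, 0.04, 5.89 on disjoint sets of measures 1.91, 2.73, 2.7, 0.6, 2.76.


Step 1: Compute differences f_i - g_i:
  0.55 - -0.49 = 1.04
  1.96 - 2.36 = -0.4
  5.35 - 5.08 = 0.27
  2.55 - 0.04 = 2.51
  -0.75 - 5.89 = -6.64
Step 2: Compute |diff|^2 * measure for each set:
  |1.04|^2 * 1.91 = 1.0816 * 1.91 = 2.065856
  |-0.4|^2 * 2.73 = 0.16 * 2.73 = 0.4368
  |0.27|^2 * 2.7 = 0.0729 * 2.7 = 0.19683
  |2.51|^2 * 0.6 = 6.3001 * 0.6 = 3.78006
  |-6.64|^2 * 2.76 = 44.0896 * 2.76 = 121.687296
Step 3: Sum = 128.166842
Step 4: ||f-g||_2 = (128.166842)^(1/2) = 11.32108


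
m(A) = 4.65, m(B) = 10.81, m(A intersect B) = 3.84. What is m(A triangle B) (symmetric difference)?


m(A Delta B) = m(A) + m(B) - 2*m(A n B)
= 4.65 + 10.81 - 2*3.84
= 4.65 + 10.81 - 7.68
= 7.78


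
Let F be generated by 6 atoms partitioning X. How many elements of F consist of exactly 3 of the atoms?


Each element of F is a union of some subset of the 6 atoms.
Elements that are unions of exactly 3 atoms correspond to 3-element subsets of the 6 atoms.
Count = C(6, 3) = 6! / (3! * 3!) = 20.


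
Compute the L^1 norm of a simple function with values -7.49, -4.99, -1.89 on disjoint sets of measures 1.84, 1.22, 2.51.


Step 1: Compute |f_i|^1 for each value:
  |-7.49|^1 = 7.49
  |-4.99|^1 = 4.99
  |-1.89|^1 = 1.89
Step 2: Multiply by measures and sum:
  7.49 * 1.84 = 13.7816
  4.99 * 1.22 = 6.0878
  1.89 * 2.51 = 4.7439
Sum = 13.7816 + 6.0878 + 4.7439 = 24.6133
Step 3: Take the p-th root:
||f||_1 = (24.6133)^(1/1) = 24.6133


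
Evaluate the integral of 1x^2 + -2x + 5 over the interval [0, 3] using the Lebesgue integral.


The Lebesgue integral of a Riemann-integrable function agrees with the Riemann integral.
Antiderivative F(x) = (1/3)x^3 + (-2/2)x^2 + 5x
F(3) = (1/3)*3^3 + (-2/2)*3^2 + 5*3
     = (1/3)*27 + (-2/2)*9 + 5*3
     = 9 + -9 + 15
     = 15
F(0) = 0.0
Integral = F(3) - F(0) = 15 - 0.0 = 15


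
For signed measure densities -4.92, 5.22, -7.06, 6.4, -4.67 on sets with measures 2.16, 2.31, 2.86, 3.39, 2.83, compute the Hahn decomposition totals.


Step 1: Compute signed measure on each set:
  Set 1: -4.92 * 2.16 = -10.6272
  Set 2: 5.22 * 2.31 = 12.0582
  Set 3: -7.06 * 2.86 = -20.1916
  Set 4: 6.4 * 3.39 = 21.696
  Set 5: -4.67 * 2.83 = -13.2161
Step 2: Total signed measure = (-10.6272) + (12.0582) + (-20.1916) + (21.696) + (-13.2161)
     = -10.2807
Step 3: Positive part mu+(X) = sum of positive contributions = 33.7542
Step 4: Negative part mu-(X) = |sum of negative contributions| = 44.0349


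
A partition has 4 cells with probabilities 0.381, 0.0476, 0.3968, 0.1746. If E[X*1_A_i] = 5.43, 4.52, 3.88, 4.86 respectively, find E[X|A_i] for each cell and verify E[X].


For each cell A_i: E[X|A_i] = E[X*1_A_i] / P(A_i)
Step 1: E[X|A_1] = 5.43 / 0.381 = 14.251969
Step 2: E[X|A_2] = 4.52 / 0.0476 = 94.957983
Step 3: E[X|A_3] = 3.88 / 0.3968 = 9.778226
Step 4: E[X|A_4] = 4.86 / 0.1746 = 27.835052
Verification: E[X] = sum E[X*1_A_i] = 5.43 + 4.52 + 3.88 + 4.86 = 18.69


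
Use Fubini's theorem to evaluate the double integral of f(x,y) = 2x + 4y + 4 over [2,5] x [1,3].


By Fubini, integrate in x first, then y.
Step 1: Fix y, integrate over x in [2,5]:
  integral(2x + 4y + 4, x=2..5)
  = 2*(5^2 - 2^2)/2 + (4y + 4)*(5 - 2)
  = 21 + (4y + 4)*3
  = 21 + 12y + 12
  = 33 + 12y
Step 2: Integrate over y in [1,3]:
  integral(33 + 12y, y=1..3)
  = 33*2 + 12*(3^2 - 1^2)/2
  = 66 + 48
  = 114


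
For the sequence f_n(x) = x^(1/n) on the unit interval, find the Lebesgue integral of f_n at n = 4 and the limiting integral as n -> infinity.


At n = 4: f_4(x) = x^(1/4).
Step 1: integral(x^(1/4), 0, 1) = [x^(1/4+1) / (1/4+1)] from 0 to 1
     = 1 / (1/4 + 1) = 1 / ((4+1)/4) = 4/(4+1)
     = 4/5 = 0.8
Step 2: As n -> infinity, f_n(x) = x^(1/n) -> 1 for x in (0,1], and f_n is increasing in n.
By MCT, lim_n integral(f_n) = integral(lim_n f_n) = integral(1, 0, 1) = 1.
Step 3: Verify convergence: 4/5 = 0.8 -> 1


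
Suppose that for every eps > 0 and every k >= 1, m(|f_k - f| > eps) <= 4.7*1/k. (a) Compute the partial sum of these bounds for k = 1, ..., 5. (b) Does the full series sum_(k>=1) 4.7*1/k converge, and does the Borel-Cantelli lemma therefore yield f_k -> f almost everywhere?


Step 1: List the terms 4.7*1/k for k = 1 to 5:
  k=1: 4.7
  k=2: 2.35
  k=3: 1.566667
  k=4: 1.175
  k=5: 0.94
Step 2: Partial sum = 4.7 + 2.35 + 1.566667 + 1.175 + 0.94
     = 10.731667
Step 3: The full series sum_(k>=1) 4.7*1/k diverges (harmonic series, p = 1; a nonzero constant multiple of a divergent series diverges).
Step 4: The (first) Borel-Cantelli lemma requires a summable sequence of measures, so it does not apply here;
        from this bound alone no conclusion about a.e. convergence can be drawn (convergence in measure still
        gives an a.e.-convergent subsequence, but not a.e. convergence of the whole sequence).
Conclusion: series diverges; Borel-Cantelli is inconclusive about a.e. convergence of f_k.


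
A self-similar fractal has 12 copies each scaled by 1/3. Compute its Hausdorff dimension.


For a self-similar set with N copies scaled by 1/r:
dim_H = log(N)/log(r) = log(12)/log(3)
= 2.484907/1.098612
= 2.26186


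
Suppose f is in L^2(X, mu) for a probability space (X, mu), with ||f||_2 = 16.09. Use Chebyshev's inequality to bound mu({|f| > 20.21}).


Chebyshev/Markov inequality: mu(|f| > eps) <= (||f||_p / eps)^p
Step 1: ||f||_2 / eps = 16.09 / 20.21 = 0.796141
Step 2: Raise to power p = 2:
  (0.796141)^2 = 0.63384
Step 3: Therefore mu(|f| > 20.21) <= 0.63384


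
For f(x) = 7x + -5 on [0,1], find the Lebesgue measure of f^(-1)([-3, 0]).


f^(-1)([-3, 0]) = {x : -3 <= 7x + -5 <= 0}
Solving: (-3 - -5)/7 <= x <= (0 - -5)/7
= [0.285714, 0.714286]
Intersecting with [0,1]: [0.285714, 0.714286]
Measure = 0.714286 - 0.285714 = 0.428571


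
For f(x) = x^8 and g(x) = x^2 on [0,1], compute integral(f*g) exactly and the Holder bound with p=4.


Step 1: Exact integral of f*g = integral(x^10, 0, 1) = 1/11
     = 0.090909
Step 2: Holder bound with p=4, q=1.333333:
  ||f||_p = (integral x^32 dx)^(1/4) = (1/33)^(1/4) = 0.417226
  ||g||_q = (integral x^2.666667 dx)^(1/1.333333) = (1/3.666667)^(1/1.333333) = 0.377395
Step 3: Holder bound = ||f||_p * ||g||_q = 0.417226 * 0.377395 = 0.157459
Verification: 0.090909 <= 0.157459 (Holder holds)


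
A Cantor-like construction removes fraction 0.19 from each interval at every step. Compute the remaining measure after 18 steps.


Step 1: At each step, fraction remaining = 1 - 0.19 = 0.81
Step 2: After 18 steps, measure = (0.81)^18
Result = 0.022528


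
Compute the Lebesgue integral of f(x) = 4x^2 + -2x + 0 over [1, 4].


The Lebesgue integral of a Riemann-integrable function agrees with the Riemann integral.
Antiderivative F(x) = (4/3)x^3 + (-2/2)x^2 + 0x
F(4) = (4/3)*4^3 + (-2/2)*4^2 + 0*4
     = (4/3)*64 + (-2/2)*16 + 0*4
     = 85.333333 + -16 + 0
     = 69.333333
F(1) = 0.333333
Integral = F(4) - F(1) = 69.333333 - 0.333333 = 69


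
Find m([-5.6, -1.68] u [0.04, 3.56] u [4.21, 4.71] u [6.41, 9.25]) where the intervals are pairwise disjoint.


For pairwise disjoint intervals, m(union) = sum of lengths.
= (-1.68 - -5.6) + (3.56 - 0.04) + (4.71 - 4.21) + (9.25 - 6.41)
= 3.92 + 3.52 + 0.5 + 2.84
= 10.78


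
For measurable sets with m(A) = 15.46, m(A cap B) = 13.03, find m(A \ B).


m(A \ B) = m(A) - m(A n B)
= 15.46 - 13.03
= 2.43


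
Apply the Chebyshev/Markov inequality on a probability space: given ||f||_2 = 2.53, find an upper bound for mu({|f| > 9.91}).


Chebyshev/Markov inequality: mu(|f| > eps) <= (||f||_p / eps)^p
Step 1: ||f||_2 / eps = 2.53 / 9.91 = 0.255298
Step 2: Raise to power p = 2:
  (0.255298)^2 = 0.065177
Step 3: Therefore mu(|f| > 9.91) <= 0.065177


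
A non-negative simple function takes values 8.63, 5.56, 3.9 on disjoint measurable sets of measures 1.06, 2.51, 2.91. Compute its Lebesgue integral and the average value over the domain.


Step 1: Integral = sum(value_i * measure_i)
= 8.63*1.06 + 5.56*2.51 + 3.9*2.91
= 9.1478 + 13.9556 + 11.349
= 34.4524
Step 2: Total measure of domain = 1.06 + 2.51 + 2.91 = 6.48
Step 3: Average value = 34.4524 / 6.48 = 5.316728


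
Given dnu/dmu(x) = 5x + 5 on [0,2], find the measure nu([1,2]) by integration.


nu(A) = integral_A (dnu/dmu) dmu = integral_1^2 (5x + 5) dx
Step 1: Antiderivative F(x) = (5/2)x^2 + 5x
Step 2: F(2) = (5/2)*2^2 + 5*2 = 10 + 10 = 20
Step 3: F(1) = (5/2)*1^2 + 5*1 = 2.5 + 5 = 7.5
Step 4: nu([1,2]) = F(2) - F(1) = 20 - 7.5 = 12.5


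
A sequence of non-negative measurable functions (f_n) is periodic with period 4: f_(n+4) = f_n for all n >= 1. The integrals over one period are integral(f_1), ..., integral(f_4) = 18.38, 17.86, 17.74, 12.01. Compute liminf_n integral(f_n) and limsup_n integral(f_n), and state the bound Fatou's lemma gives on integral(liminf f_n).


The sequence (integral(f_n)) is periodic with period 4, repeating the values 18.38, 17.86, 17.74, 12.01 indefinitely.
Step 1: For a periodic sequence, every tail (a_m, a_(m+1), ...) contains all 4 period values infinitely often.
Step 2: Hence inf of every tail = min of the period values = min(18.38, 17.86, 17.74, 12.01) = 12.01.
        liminf_n integral(f_n) = sup over m of (inf of tail from m) = 12.01.
Step 3: Similarly sup of every tail = max of the period values = 18.38.
        limsup_n integral(f_n) = 18.38.
Step 4: Fatou's lemma: integral(liminf_n f_n) <= liminf_n integral(f_n) = 12.01.
        So the integral of the pointwise liminf is at most 12.01.


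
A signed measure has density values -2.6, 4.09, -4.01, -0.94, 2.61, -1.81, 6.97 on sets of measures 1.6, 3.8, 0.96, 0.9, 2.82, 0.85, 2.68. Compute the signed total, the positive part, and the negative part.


Step 1: Compute signed measure on each set:
  Set 1: -2.6 * 1.6 = -4.16
  Set 2: 4.09 * 3.8 = 15.542
  Set 3: -4.01 * 0.96 = -3.8496
  Set 4: -0.94 * 0.9 = -0.846
  Set 5: 2.61 * 2.82 = 7.3602
  Set 6: -1.81 * 0.85 = -1.5385
  Set 7: 6.97 * 2.68 = 18.6796
Step 2: Total signed measure = (-4.16) + (15.542) + (-3.8496) + (-0.846) + (7.3602) + (-1.5385) + (18.6796)
     = 31.1877
Step 3: Positive part mu+(X) = sum of positive contributions = 41.5818
Step 4: Negative part mu-(X) = |sum of negative contributions| = 10.3941
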